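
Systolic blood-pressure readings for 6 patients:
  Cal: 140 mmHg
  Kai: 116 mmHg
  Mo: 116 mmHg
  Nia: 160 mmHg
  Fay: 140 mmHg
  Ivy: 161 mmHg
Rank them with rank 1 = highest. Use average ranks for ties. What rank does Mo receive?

Sorted (descending): 161, 160, 140, 140, 116, 116
The 2 values of 140 occupy positions 3–4 → average rank (3+4)/2 = 3.5.
The 2 values of 116 occupy positions 5–6 → average rank (5+6)/2 = 5.5.
Mo has value 116 mmHg → rank 5.5.

5.5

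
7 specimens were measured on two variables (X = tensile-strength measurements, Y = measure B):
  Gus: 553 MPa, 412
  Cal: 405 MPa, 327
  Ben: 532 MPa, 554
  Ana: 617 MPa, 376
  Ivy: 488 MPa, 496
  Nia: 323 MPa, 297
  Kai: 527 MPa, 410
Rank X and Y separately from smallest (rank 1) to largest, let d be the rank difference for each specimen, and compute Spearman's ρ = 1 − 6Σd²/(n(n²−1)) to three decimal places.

Ranks of variable 1: 6, 2, 5, 7, 3, 1, 4
Ranks of variable 2: 5, 2, 7, 3, 6, 1, 4
d = r₁ − r₂: 1, 0, -2, 4, -3, 0, 0
d²: 1, 0, 4, 16, 9, 0, 0; Σd² = 30
ρ = 1 − 6·30/(7·48) = 1 − 180/336 = 0.464

0.464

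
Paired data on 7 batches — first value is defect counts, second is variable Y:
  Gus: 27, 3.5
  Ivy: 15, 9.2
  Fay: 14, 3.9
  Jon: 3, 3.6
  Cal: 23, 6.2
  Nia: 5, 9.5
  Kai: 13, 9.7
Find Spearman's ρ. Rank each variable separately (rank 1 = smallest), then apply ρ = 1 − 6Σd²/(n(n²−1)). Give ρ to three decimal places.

-0.321

Ranks of variable 1: 7, 5, 4, 1, 6, 2, 3
Ranks of variable 2: 1, 5, 3, 2, 4, 6, 7
d = r₁ − r₂: 6, 0, 1, -1, 2, -4, -4
d²: 36, 0, 1, 1, 4, 16, 16; Σd² = 74
ρ = 1 − 6·74/(7·48) = 1 − 444/336 = -0.321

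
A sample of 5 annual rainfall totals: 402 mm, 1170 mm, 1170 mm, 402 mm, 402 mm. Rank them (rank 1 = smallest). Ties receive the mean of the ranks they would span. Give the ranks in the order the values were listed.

2, 4.5, 4.5, 2, 2

Sorted (ascending): 402, 402, 402, 1170, 1170
The 3 values of 402 occupy positions 1–3 → average rank 2.
The 2 values of 1170 occupy positions 4–5 → average rank (4+5)/2 = 4.5.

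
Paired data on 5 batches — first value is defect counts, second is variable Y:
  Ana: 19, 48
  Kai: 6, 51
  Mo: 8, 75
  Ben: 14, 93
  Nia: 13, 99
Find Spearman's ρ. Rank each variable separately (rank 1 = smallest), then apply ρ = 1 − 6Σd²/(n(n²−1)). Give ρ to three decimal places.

Ranks of variable 1: 5, 1, 2, 4, 3
Ranks of variable 2: 1, 2, 3, 4, 5
d = r₁ − r₂: 4, -1, -1, 0, -2
d²: 16, 1, 1, 0, 4; Σd² = 22
ρ = 1 − 6·22/(5·24) = 1 − 132/120 = -0.100

-0.100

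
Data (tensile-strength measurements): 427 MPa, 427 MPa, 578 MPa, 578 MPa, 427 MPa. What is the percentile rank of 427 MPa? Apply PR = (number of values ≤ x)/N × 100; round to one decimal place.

60.0

N = 5.
Strictly below 427: 0. Equal to 427: 3.
PR = 3/5 × 100 = 60.0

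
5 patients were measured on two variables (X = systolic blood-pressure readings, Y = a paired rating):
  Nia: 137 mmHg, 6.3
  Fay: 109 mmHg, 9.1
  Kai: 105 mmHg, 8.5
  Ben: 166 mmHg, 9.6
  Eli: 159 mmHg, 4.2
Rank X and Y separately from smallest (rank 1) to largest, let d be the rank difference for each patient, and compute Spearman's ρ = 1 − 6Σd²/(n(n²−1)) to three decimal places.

Ranks of variable 1: 3, 2, 1, 5, 4
Ranks of variable 2: 2, 4, 3, 5, 1
d = r₁ − r₂: 1, -2, -2, 0, 3
d²: 1, 4, 4, 0, 9; Σd² = 18
ρ = 1 − 6·18/(5·24) = 1 − 108/120 = 0.100

0.100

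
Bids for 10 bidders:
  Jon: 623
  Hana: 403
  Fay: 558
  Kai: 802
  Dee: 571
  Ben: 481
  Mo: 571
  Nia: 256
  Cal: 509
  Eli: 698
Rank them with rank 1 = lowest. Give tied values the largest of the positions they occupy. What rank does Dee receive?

7

Sorted (ascending): 256, 403, 481, 509, 558, 571, 571, 623, 698, 802
The 2 values of 571 occupy positions 6–7 → each gets rank 7.
Dee has value 571 → rank 7.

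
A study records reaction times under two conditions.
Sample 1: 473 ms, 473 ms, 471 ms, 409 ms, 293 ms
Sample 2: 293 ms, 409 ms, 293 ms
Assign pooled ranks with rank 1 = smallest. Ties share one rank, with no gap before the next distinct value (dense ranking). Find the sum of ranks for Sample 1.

14

Sorted (ascending): 293, 293, 293, 409, 409, 471, 473, 473
The 3 values of 293 share dense rank 1.
The 2 values of 409 share dense rank 2.
The 2 values of 473 share dense rank 4.
Remaining distinct values take the next consecutive integers.
Sample 1 values → pooled ranks: 473→4, 473→4, 471→3, 409→2, 293→1
Rank sum = 4 + 4 + 3 + 2 + 1 = 14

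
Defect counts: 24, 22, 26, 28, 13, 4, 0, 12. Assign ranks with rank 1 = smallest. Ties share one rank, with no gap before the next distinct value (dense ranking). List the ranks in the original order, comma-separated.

6, 5, 7, 8, 4, 2, 1, 3

Sorted (ascending): 0, 4, 12, 13, 22, 24, 26, 28
No ties — each value takes its position as its rank.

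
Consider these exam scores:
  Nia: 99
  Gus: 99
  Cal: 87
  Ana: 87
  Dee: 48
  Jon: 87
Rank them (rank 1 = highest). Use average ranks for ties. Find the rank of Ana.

Sorted (descending): 99, 99, 87, 87, 87, 48
The 2 values of 99 occupy positions 1–2 → average rank (1+2)/2 = 1.5.
The 3 values of 87 occupy positions 3–5 → average rank 4.
Ana has value 87 → rank 4.

4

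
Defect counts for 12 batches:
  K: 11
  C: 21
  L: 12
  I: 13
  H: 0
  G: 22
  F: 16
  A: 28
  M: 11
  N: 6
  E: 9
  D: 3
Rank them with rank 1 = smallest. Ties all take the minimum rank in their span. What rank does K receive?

5

Sorted (ascending): 0, 3, 6, 9, 11, 11, 12, 13, 16, 21, 22, 28
The 2 values of 11 occupy positions 5–6 → each gets rank 5.
K has value 11 → rank 5.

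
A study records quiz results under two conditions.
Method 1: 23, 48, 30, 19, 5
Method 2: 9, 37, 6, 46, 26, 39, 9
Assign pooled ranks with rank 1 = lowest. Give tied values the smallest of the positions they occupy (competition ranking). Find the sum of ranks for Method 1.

32

Sorted (ascending): 5, 6, 9, 9, 19, 23, 26, 30, 37, 39, 46, 48
The 2 values of 9 occupy positions 3–4 → each gets rank 3.
Method 1 values → pooled ranks: 23→6, 48→12, 30→8, 19→5, 5→1
Rank sum = 6 + 12 + 8 + 5 + 1 = 32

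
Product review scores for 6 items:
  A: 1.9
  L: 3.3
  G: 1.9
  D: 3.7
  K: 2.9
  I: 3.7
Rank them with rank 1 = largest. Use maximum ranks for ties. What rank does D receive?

2

Sorted (descending): 3.7, 3.7, 3.3, 2.9, 1.9, 1.9
The 2 values of 3.7 occupy positions 1–2 → each gets rank 2.
The 2 values of 1.9 occupy positions 5–6 → each gets rank 6.
D has value 3.7 → rank 2.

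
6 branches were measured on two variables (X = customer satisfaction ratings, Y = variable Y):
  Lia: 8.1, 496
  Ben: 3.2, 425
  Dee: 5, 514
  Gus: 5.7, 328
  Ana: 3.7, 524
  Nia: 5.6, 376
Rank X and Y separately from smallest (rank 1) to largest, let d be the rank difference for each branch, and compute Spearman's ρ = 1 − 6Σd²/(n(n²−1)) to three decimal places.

-0.371

Ranks of variable 1: 6, 1, 3, 5, 2, 4
Ranks of variable 2: 4, 3, 5, 1, 6, 2
d = r₁ − r₂: 2, -2, -2, 4, -4, 2
d²: 4, 4, 4, 16, 16, 4; Σd² = 48
ρ = 1 − 6·48/(6·35) = 1 − 288/210 = -0.371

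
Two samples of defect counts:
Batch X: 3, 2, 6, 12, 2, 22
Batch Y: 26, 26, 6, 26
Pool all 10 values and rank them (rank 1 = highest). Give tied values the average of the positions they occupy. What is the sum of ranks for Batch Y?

Sorted (descending): 26, 26, 26, 22, 12, 6, 6, 3, 2, 2
The 3 values of 26 occupy positions 1–3 → average rank 2.
The 2 values of 6 occupy positions 6–7 → average rank (6+7)/2 = 6.5.
The 2 values of 2 occupy positions 9–10 → average rank (9+10)/2 = 9.5.
Batch Y values → pooled ranks: 26→2, 26→2, 6→6.5, 26→2
Rank sum = 2 + 2 + 6.5 + 2 = 12.5

12.5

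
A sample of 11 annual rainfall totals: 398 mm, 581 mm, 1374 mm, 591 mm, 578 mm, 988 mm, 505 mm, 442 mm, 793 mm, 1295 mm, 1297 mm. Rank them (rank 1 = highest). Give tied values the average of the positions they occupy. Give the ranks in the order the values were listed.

Sorted (descending): 1374, 1297, 1295, 988, 793, 591, 581, 578, 505, 442, 398
No ties — each value takes its position as its rank.

11, 7, 1, 6, 8, 4, 9, 10, 5, 3, 2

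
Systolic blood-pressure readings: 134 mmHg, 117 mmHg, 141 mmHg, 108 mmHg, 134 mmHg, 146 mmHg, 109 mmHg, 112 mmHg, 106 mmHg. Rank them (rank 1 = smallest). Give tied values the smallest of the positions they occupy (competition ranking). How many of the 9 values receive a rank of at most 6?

Sorted (ascending): 106, 108, 109, 112, 117, 134, 134, 141, 146
The 2 values of 134 occupy positions 6–7 → each gets rank 6.
Ranks ≤ 6: {1, 2, 3, 4, 5, 6, 6} → 7 values.

7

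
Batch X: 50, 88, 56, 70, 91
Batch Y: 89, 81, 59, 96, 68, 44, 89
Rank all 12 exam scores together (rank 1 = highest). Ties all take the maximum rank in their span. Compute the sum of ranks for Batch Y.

Sorted (descending): 96, 91, 89, 89, 88, 81, 70, 68, 59, 56, 50, 44
The 2 values of 89 occupy positions 3–4 → each gets rank 4.
Batch Y values → pooled ranks: 89→4, 81→6, 59→9, 96→1, 68→8, 44→12, 89→4
Rank sum = 4 + 6 + 9 + 1 + 8 + 12 + 4 = 44

44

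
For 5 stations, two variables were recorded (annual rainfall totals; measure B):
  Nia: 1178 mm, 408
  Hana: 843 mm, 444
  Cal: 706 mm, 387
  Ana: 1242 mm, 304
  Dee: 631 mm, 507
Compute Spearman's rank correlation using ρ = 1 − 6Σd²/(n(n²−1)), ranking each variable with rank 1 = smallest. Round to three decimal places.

-0.700

Ranks of variable 1: 4, 3, 2, 5, 1
Ranks of variable 2: 3, 4, 2, 1, 5
d = r₁ − r₂: 1, -1, 0, 4, -4
d²: 1, 1, 0, 16, 16; Σd² = 34
ρ = 1 − 6·34/(5·24) = 1 − 204/120 = -0.700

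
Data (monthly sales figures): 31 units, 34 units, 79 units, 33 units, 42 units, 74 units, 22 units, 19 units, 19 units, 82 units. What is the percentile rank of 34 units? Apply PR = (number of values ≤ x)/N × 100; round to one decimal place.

N = 10.
Strictly below 34: 5. Equal to 34: 1.
PR = 6/10 × 100 = 60.0

60.0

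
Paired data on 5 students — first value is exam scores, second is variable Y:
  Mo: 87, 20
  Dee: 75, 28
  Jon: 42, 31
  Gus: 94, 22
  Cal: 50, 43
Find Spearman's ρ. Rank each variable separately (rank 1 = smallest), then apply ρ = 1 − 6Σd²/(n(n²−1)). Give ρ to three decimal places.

Ranks of variable 1: 4, 3, 1, 5, 2
Ranks of variable 2: 1, 3, 4, 2, 5
d = r₁ − r₂: 3, 0, -3, 3, -3
d²: 9, 0, 9, 9, 9; Σd² = 36
ρ = 1 − 6·36/(5·24) = 1 − 216/120 = -0.800

-0.800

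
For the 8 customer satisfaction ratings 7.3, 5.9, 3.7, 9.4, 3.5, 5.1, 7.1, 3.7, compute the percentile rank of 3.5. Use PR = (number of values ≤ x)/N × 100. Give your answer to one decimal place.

N = 8.
Strictly below 3.5: 0. Equal to 3.5: 1.
PR = 1/8 × 100 = 12.5

12.5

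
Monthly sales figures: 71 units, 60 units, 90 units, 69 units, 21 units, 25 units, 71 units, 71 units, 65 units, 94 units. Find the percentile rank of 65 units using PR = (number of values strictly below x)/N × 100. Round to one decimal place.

30.0

N = 10.
Strictly below 65: 3. Equal to 65: 1.
PR = 3/10 × 100 = 30.0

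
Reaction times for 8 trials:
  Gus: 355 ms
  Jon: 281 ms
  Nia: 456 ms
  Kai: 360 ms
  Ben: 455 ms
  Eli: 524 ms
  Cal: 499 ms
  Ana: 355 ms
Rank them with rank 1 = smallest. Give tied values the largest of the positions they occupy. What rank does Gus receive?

3

Sorted (ascending): 281, 355, 355, 360, 455, 456, 499, 524
The 2 values of 355 occupy positions 2–3 → each gets rank 3.
Gus has value 355 ms → rank 3.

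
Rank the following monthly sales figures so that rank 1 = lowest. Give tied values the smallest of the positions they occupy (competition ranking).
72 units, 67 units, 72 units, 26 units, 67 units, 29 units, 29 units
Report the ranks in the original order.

Sorted (ascending): 26, 29, 29, 67, 67, 72, 72
The 2 values of 29 occupy positions 2–3 → each gets rank 2.
The 2 values of 67 occupy positions 4–5 → each gets rank 4.
The 2 values of 72 occupy positions 6–7 → each gets rank 6.

6, 4, 6, 1, 4, 2, 2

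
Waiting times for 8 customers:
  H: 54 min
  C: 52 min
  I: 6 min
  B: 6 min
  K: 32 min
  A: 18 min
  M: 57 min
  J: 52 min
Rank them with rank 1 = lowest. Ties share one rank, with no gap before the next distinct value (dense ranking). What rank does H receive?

5

Sorted (ascending): 6, 6, 18, 32, 52, 52, 54, 57
The 2 values of 6 share dense rank 1.
The 2 values of 52 share dense rank 4.
Remaining distinct values take the next consecutive integers.
H has value 54 min → rank 5.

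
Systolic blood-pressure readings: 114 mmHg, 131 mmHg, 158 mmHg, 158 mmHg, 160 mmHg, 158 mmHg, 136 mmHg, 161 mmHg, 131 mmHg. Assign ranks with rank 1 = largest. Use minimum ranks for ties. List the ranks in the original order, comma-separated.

Sorted (descending): 161, 160, 158, 158, 158, 136, 131, 131, 114
The 3 values of 158 occupy positions 3–5 → each gets rank 3.
The 2 values of 131 occupy positions 7–8 → each gets rank 7.

9, 7, 3, 3, 2, 3, 6, 1, 7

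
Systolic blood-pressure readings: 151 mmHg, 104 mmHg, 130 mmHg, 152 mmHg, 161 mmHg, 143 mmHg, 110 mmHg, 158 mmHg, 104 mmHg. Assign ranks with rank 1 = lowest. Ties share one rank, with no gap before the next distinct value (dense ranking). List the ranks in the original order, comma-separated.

Sorted (ascending): 104, 104, 110, 130, 143, 151, 152, 158, 161
The 2 values of 104 share dense rank 1.
Remaining distinct values take the next consecutive integers.

5, 1, 3, 6, 8, 4, 2, 7, 1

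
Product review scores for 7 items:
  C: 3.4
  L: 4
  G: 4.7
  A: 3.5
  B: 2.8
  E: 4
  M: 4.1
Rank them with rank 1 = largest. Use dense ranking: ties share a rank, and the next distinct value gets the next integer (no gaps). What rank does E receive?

3

Sorted (descending): 4.7, 4.1, 4, 4, 3.5, 3.4, 2.8
The 2 values of 4 share dense rank 3.
Remaining distinct values take the next consecutive integers.
E has value 4 → rank 3.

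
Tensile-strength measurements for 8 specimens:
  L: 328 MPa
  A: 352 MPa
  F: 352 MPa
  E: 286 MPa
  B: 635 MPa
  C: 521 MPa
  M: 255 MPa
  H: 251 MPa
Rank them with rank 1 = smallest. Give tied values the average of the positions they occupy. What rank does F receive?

5.5

Sorted (ascending): 251, 255, 286, 328, 352, 352, 521, 635
The 2 values of 352 occupy positions 5–6 → average rank (5+6)/2 = 5.5.
F has value 352 MPa → rank 5.5.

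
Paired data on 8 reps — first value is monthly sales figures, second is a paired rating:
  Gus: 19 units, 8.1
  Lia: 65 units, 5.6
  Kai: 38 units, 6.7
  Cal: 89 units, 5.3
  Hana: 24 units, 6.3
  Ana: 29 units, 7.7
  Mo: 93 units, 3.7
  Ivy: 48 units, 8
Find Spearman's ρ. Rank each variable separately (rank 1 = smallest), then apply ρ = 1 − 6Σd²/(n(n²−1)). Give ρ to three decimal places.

-0.786

Ranks of variable 1: 1, 6, 4, 7, 2, 3, 8, 5
Ranks of variable 2: 8, 3, 5, 2, 4, 6, 1, 7
d = r₁ − r₂: -7, 3, -1, 5, -2, -3, 7, -2
d²: 49, 9, 1, 25, 4, 9, 49, 4; Σd² = 150
ρ = 1 − 6·150/(8·63) = 1 − 900/504 = -0.786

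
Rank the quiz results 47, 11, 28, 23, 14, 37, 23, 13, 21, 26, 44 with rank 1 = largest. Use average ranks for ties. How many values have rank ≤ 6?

5

Sorted (descending): 47, 44, 37, 28, 26, 23, 23, 21, 14, 13, 11
The 2 values of 23 occupy positions 6–7 → average rank (6+7)/2 = 6.5.
Ranks ≤ 6: {1, 2, 3, 4, 5} → 5 values.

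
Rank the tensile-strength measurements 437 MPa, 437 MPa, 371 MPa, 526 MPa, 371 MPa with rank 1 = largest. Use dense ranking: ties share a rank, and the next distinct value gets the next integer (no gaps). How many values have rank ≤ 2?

Sorted (descending): 526, 437, 437, 371, 371
The 2 values of 437 share dense rank 2.
The 2 values of 371 share dense rank 3.
Remaining distinct values take the next consecutive integers.
Ranks ≤ 2: {1, 2, 2} → 3 values.

3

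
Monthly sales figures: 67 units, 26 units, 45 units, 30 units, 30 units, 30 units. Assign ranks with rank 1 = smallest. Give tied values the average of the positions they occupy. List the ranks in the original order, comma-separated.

6, 1, 5, 3, 3, 3

Sorted (ascending): 26, 30, 30, 30, 45, 67
The 3 values of 30 occupy positions 2–4 → average rank 3.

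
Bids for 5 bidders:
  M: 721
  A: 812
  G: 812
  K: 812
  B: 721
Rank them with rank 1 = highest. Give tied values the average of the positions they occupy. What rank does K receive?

2

Sorted (descending): 812, 812, 812, 721, 721
The 3 values of 812 occupy positions 1–3 → average rank 2.
The 2 values of 721 occupy positions 4–5 → average rank (4+5)/2 = 4.5.
K has value 812 → rank 2.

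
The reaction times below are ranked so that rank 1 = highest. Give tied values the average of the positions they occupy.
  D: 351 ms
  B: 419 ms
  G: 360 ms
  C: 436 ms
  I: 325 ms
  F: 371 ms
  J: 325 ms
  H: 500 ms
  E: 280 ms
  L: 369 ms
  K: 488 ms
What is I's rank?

9.5

Sorted (descending): 500, 488, 436, 419, 371, 369, 360, 351, 325, 325, 280
The 2 values of 325 occupy positions 9–10 → average rank (9+10)/2 = 9.5.
I has value 325 ms → rank 9.5.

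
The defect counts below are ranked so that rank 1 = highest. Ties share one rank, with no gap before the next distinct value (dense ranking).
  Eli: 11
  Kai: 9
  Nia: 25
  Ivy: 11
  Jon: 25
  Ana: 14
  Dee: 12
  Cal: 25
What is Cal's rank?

1

Sorted (descending): 25, 25, 25, 14, 12, 11, 11, 9
The 3 values of 25 share dense rank 1.
The 2 values of 11 share dense rank 4.
Remaining distinct values take the next consecutive integers.
Cal has value 25 → rank 1.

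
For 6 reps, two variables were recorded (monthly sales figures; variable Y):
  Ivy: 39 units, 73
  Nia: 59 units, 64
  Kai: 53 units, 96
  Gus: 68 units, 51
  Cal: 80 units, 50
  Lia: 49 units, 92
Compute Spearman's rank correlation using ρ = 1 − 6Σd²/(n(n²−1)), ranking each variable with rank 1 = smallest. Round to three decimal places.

-0.771

Ranks of variable 1: 1, 4, 3, 5, 6, 2
Ranks of variable 2: 4, 3, 6, 2, 1, 5
d = r₁ − r₂: -3, 1, -3, 3, 5, -3
d²: 9, 1, 9, 9, 25, 9; Σd² = 62
ρ = 1 − 6·62/(6·35) = 1 − 372/210 = -0.771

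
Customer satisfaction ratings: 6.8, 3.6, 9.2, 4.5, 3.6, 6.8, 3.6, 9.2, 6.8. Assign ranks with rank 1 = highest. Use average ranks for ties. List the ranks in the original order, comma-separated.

Sorted (descending): 9.2, 9.2, 6.8, 6.8, 6.8, 4.5, 3.6, 3.6, 3.6
The 2 values of 9.2 occupy positions 1–2 → average rank (1+2)/2 = 1.5.
The 3 values of 6.8 occupy positions 3–5 → average rank 4.
The 3 values of 3.6 occupy positions 7–9 → average rank 8.

4, 8, 1.5, 6, 8, 4, 8, 1.5, 4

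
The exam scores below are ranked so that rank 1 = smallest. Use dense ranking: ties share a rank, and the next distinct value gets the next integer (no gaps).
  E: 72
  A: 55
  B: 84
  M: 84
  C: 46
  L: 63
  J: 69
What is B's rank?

6

Sorted (ascending): 46, 55, 63, 69, 72, 84, 84
The 2 values of 84 share dense rank 6.
Remaining distinct values take the next consecutive integers.
B has value 84 → rank 6.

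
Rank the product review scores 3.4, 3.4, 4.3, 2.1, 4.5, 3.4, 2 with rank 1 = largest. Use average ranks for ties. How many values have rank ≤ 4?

Sorted (descending): 4.5, 4.3, 3.4, 3.4, 3.4, 2.1, 2
The 3 values of 3.4 occupy positions 3–5 → average rank 4.
Ranks ≤ 4: {1, 2, 4, 4, 4} → 5 values.

5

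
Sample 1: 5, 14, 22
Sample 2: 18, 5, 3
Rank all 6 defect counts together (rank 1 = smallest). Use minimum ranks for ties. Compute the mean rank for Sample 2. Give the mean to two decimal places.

Sorted (ascending): 3, 5, 5, 14, 18, 22
The 2 values of 5 occupy positions 2–3 → each gets rank 2.
Sample 2 values → pooled ranks: 18→5, 5→2, 3→1
Mean rank = (5 + 2 + 1) / 3 = 2.67

2.67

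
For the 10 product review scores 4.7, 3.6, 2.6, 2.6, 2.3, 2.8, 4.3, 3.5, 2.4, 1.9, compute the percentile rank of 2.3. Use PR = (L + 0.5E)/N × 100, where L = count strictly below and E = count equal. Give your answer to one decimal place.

N = 10.
Strictly below 2.3: 1. Equal to 2.3: 1.
PR = (1 + 0.5·1)/10 × 100 = 15.0

15.0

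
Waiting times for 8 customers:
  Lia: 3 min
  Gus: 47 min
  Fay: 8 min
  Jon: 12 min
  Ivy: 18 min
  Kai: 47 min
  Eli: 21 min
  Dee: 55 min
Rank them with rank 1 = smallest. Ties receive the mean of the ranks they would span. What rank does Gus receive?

Sorted (ascending): 3, 8, 12, 18, 21, 47, 47, 55
The 2 values of 47 occupy positions 6–7 → average rank (6+7)/2 = 6.5.
Gus has value 47 min → rank 6.5.

6.5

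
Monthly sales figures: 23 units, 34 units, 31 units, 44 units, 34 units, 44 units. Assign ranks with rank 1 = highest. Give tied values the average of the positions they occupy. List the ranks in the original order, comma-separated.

6, 3.5, 5, 1.5, 3.5, 1.5

Sorted (descending): 44, 44, 34, 34, 31, 23
The 2 values of 44 occupy positions 1–2 → average rank (1+2)/2 = 1.5.
The 2 values of 34 occupy positions 3–4 → average rank (3+4)/2 = 3.5.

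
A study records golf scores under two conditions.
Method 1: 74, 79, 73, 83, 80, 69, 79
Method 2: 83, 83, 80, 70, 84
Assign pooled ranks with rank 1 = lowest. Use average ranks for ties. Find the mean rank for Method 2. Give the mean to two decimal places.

8.30

Sorted (ascending): 69, 70, 73, 74, 79, 79, 80, 80, 83, 83, 83, 84
The 2 values of 79 occupy positions 5–6 → average rank (5+6)/2 = 5.5.
The 2 values of 80 occupy positions 7–8 → average rank (7+8)/2 = 7.5.
The 3 values of 83 occupy positions 9–11 → average rank 10.
Method 2 values → pooled ranks: 83→10, 83→10, 80→7.5, 70→2, 84→12
Mean rank = (10 + 10 + 7.5 + 2 + 12) / 5 = 8.30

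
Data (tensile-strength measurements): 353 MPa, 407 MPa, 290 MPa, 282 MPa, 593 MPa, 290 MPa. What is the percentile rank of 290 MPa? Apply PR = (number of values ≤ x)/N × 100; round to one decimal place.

50.0

N = 6.
Strictly below 290: 1. Equal to 290: 2.
PR = 3/6 × 100 = 50.0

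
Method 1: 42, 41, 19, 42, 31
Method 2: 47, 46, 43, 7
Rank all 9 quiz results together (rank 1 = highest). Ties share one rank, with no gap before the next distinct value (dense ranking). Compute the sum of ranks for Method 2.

Sorted (descending): 47, 46, 43, 42, 42, 41, 31, 19, 7
The 2 values of 42 share dense rank 4.
Remaining distinct values take the next consecutive integers.
Method 2 values → pooled ranks: 47→1, 46→2, 43→3, 7→8
Rank sum = 1 + 2 + 3 + 8 = 14

14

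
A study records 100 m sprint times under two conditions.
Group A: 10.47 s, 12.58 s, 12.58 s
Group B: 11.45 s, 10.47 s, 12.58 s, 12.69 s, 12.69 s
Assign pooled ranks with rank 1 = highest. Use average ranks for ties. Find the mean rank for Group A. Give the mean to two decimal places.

5.17

Sorted (descending): 12.69, 12.69, 12.58, 12.58, 12.58, 11.45, 10.47, 10.47
The 2 values of 12.69 occupy positions 1–2 → average rank (1+2)/2 = 1.5.
The 3 values of 12.58 occupy positions 3–5 → average rank 4.
The 2 values of 10.47 occupy positions 7–8 → average rank (7+8)/2 = 7.5.
Group A values → pooled ranks: 10.47→7.5, 12.58→4, 12.58→4
Mean rank = (7.5 + 4 + 4) / 3 = 5.17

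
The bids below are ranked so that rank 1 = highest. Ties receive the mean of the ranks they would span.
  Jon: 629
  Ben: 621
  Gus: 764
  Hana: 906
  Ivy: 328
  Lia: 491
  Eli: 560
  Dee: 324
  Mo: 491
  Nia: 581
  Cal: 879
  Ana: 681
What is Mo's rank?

Sorted (descending): 906, 879, 764, 681, 629, 621, 581, 560, 491, 491, 328, 324
The 2 values of 491 occupy positions 9–10 → average rank (9+10)/2 = 9.5.
Mo has value 491 → rank 9.5.

9.5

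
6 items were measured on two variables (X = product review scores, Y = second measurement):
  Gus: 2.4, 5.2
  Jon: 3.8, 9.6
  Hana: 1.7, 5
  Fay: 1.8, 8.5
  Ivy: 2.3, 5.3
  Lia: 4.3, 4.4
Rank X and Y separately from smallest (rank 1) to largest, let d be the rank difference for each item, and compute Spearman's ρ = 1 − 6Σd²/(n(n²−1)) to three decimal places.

-0.086

Ranks of variable 1: 4, 5, 1, 2, 3, 6
Ranks of variable 2: 3, 6, 2, 5, 4, 1
d = r₁ − r₂: 1, -1, -1, -3, -1, 5
d²: 1, 1, 1, 9, 1, 25; Σd² = 38
ρ = 1 − 6·38/(6·35) = 1 − 228/210 = -0.086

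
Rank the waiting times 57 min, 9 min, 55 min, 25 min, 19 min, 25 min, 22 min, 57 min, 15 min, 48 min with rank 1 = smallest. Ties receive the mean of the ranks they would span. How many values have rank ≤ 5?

Sorted (ascending): 9, 15, 19, 22, 25, 25, 48, 55, 57, 57
The 2 values of 25 occupy positions 5–6 → average rank (5+6)/2 = 5.5.
The 2 values of 57 occupy positions 9–10 → average rank (9+10)/2 = 9.5.
Ranks ≤ 5: {1, 2, 3, 4} → 4 values.

4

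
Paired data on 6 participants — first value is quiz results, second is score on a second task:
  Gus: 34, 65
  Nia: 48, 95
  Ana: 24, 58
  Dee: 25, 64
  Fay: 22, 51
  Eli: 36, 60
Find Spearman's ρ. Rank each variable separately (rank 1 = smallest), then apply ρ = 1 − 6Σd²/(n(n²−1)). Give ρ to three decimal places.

Ranks of variable 1: 4, 6, 2, 3, 1, 5
Ranks of variable 2: 5, 6, 2, 4, 1, 3
d = r₁ − r₂: -1, 0, 0, -1, 0, 2
d²: 1, 0, 0, 1, 0, 4; Σd² = 6
ρ = 1 − 6·6/(6·35) = 1 − 36/210 = 0.829

0.829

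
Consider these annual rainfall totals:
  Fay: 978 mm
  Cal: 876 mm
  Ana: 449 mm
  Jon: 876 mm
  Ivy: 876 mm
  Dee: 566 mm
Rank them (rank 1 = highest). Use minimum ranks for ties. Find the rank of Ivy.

Sorted (descending): 978, 876, 876, 876, 566, 449
The 3 values of 876 occupy positions 2–4 → each gets rank 2.
Ivy has value 876 mm → rank 2.

2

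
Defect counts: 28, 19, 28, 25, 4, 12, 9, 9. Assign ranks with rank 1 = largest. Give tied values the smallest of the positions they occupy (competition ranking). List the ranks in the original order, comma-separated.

Sorted (descending): 28, 28, 25, 19, 12, 9, 9, 4
The 2 values of 28 occupy positions 1–2 → each gets rank 1.
The 2 values of 9 occupy positions 6–7 → each gets rank 6.

1, 4, 1, 3, 8, 5, 6, 6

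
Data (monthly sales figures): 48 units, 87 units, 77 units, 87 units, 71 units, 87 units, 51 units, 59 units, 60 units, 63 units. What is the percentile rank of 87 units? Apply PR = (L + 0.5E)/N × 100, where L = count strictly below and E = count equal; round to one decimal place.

85.0

N = 10.
Strictly below 87: 7. Equal to 87: 3.
PR = (7 + 0.5·3)/10 × 100 = 85.0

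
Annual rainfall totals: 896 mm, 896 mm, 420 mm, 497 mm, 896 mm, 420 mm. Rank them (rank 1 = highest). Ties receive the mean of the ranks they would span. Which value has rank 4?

497

Sorted (descending): 896, 896, 896, 497, 420, 420
The 3 values of 896 occupy positions 1–3 → average rank 2.
The 2 values of 420 occupy positions 5–6 → average rank (5+6)/2 = 5.5.
Rank 4 → value 497.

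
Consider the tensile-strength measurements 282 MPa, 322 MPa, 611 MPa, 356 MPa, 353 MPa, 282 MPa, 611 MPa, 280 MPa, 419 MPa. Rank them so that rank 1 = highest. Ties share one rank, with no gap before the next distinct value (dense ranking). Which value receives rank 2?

419

Sorted (descending): 611, 611, 419, 356, 353, 322, 282, 282, 280
The 2 values of 611 share dense rank 1.
The 2 values of 282 share dense rank 6.
Remaining distinct values take the next consecutive integers.
Rank 2 → value 419.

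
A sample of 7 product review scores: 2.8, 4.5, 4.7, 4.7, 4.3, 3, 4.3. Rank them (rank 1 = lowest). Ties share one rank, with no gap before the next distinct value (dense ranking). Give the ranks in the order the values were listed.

Sorted (ascending): 2.8, 3, 4.3, 4.3, 4.5, 4.7, 4.7
The 2 values of 4.3 share dense rank 3.
The 2 values of 4.7 share dense rank 5.
Remaining distinct values take the next consecutive integers.

1, 4, 5, 5, 3, 2, 3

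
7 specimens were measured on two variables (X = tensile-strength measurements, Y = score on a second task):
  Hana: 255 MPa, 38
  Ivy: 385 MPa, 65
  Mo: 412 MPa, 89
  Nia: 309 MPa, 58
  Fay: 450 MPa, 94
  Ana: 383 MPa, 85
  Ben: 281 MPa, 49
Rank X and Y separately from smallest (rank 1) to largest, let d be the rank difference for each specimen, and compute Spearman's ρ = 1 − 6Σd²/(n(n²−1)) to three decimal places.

0.964

Ranks of variable 1: 1, 5, 6, 3, 7, 4, 2
Ranks of variable 2: 1, 4, 6, 3, 7, 5, 2
d = r₁ − r₂: 0, 1, 0, 0, 0, -1, 0
d²: 0, 1, 0, 0, 0, 1, 0; Σd² = 2
ρ = 1 − 6·2/(7·48) = 1 − 12/336 = 0.964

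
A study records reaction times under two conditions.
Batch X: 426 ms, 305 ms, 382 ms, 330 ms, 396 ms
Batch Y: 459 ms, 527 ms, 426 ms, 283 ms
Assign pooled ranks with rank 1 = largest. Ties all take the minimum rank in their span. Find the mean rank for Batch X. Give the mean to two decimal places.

Sorted (descending): 527, 459, 426, 426, 396, 382, 330, 305, 283
The 2 values of 426 occupy positions 3–4 → each gets rank 3.
Batch X values → pooled ranks: 426→3, 305→8, 382→6, 330→7, 396→5
Mean rank = (3 + 8 + 6 + 7 + 5) / 5 = 5.80

5.80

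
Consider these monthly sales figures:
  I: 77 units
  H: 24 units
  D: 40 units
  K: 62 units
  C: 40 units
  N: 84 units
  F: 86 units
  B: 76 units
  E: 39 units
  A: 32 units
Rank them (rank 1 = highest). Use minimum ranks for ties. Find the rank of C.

6

Sorted (descending): 86, 84, 77, 76, 62, 40, 40, 39, 32, 24
The 2 values of 40 occupy positions 6–7 → each gets rank 6.
C has value 40 units → rank 6.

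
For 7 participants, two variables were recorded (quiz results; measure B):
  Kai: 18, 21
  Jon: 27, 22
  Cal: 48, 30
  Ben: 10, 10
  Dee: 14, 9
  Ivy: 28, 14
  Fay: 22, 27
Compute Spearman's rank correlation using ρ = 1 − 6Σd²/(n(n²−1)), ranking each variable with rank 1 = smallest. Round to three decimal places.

0.714

Ranks of variable 1: 3, 5, 7, 1, 2, 6, 4
Ranks of variable 2: 4, 5, 7, 2, 1, 3, 6
d = r₁ − r₂: -1, 0, 0, -1, 1, 3, -2
d²: 1, 0, 0, 1, 1, 9, 4; Σd² = 16
ρ = 1 − 6·16/(7·48) = 1 − 96/336 = 0.714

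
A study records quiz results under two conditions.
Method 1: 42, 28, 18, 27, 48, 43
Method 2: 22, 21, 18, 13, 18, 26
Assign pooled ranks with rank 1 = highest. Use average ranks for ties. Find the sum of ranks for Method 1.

25

Sorted (descending): 48, 43, 42, 28, 27, 26, 22, 21, 18, 18, 18, 13
The 3 values of 18 occupy positions 9–11 → average rank 10.
Method 1 values → pooled ranks: 42→3, 28→4, 18→10, 27→5, 48→1, 43→2
Rank sum = 3 + 4 + 10 + 5 + 1 + 2 = 25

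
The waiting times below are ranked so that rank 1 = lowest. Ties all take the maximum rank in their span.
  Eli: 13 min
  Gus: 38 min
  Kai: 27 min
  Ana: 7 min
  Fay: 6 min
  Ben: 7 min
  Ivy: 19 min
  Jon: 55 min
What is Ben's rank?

3

Sorted (ascending): 6, 7, 7, 13, 19, 27, 38, 55
The 2 values of 7 occupy positions 2–3 → each gets rank 3.
Ben has value 7 min → rank 3.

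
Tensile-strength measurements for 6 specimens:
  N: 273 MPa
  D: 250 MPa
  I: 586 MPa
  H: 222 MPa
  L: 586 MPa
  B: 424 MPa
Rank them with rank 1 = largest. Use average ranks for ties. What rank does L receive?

1.5

Sorted (descending): 586, 586, 424, 273, 250, 222
The 2 values of 586 occupy positions 1–2 → average rank (1+2)/2 = 1.5.
L has value 586 MPa → rank 1.5.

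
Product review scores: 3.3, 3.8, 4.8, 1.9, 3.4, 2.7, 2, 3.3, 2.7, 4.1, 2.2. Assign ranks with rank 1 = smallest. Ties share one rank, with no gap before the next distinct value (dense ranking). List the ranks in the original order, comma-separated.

5, 7, 9, 1, 6, 4, 2, 5, 4, 8, 3

Sorted (ascending): 1.9, 2, 2.2, 2.7, 2.7, 3.3, 3.3, 3.4, 3.8, 4.1, 4.8
The 2 values of 2.7 share dense rank 4.
The 2 values of 3.3 share dense rank 5.
Remaining distinct values take the next consecutive integers.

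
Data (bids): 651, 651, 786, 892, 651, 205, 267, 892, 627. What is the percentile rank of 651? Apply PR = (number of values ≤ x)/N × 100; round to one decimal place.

N = 9.
Strictly below 651: 3. Equal to 651: 3.
PR = 6/9 × 100 = 66.7

66.7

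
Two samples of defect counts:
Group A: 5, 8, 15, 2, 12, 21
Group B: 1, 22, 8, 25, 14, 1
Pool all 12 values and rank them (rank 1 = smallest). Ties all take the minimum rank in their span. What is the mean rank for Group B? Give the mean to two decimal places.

Sorted (ascending): 1, 1, 2, 5, 8, 8, 12, 14, 15, 21, 22, 25
The 2 values of 1 occupy positions 1–2 → each gets rank 1.
The 2 values of 8 occupy positions 5–6 → each gets rank 5.
Group B values → pooled ranks: 1→1, 22→11, 8→5, 25→12, 14→8, 1→1
Mean rank = (1 + 11 + 5 + 12 + 8 + 1) / 6 = 6.33

6.33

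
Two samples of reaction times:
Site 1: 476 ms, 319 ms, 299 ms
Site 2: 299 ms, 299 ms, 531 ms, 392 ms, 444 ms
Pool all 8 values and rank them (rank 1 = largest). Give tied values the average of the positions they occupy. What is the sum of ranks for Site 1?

14

Sorted (descending): 531, 476, 444, 392, 319, 299, 299, 299
The 3 values of 299 occupy positions 6–8 → average rank 7.
Site 1 values → pooled ranks: 476→2, 319→5, 299→7
Rank sum = 2 + 5 + 7 = 14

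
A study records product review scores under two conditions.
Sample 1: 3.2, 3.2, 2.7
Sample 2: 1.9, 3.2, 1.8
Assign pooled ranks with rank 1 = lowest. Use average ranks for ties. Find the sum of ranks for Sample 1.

13

Sorted (ascending): 1.8, 1.9, 2.7, 3.2, 3.2, 3.2
The 3 values of 3.2 occupy positions 4–6 → average rank 5.
Sample 1 values → pooled ranks: 3.2→5, 3.2→5, 2.7→3
Rank sum = 5 + 5 + 3 = 13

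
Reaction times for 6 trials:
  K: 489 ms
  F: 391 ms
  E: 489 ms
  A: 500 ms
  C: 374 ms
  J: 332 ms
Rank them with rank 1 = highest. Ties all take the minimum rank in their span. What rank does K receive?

Sorted (descending): 500, 489, 489, 391, 374, 332
The 2 values of 489 occupy positions 2–3 → each gets rank 2.
K has value 489 ms → rank 2.

2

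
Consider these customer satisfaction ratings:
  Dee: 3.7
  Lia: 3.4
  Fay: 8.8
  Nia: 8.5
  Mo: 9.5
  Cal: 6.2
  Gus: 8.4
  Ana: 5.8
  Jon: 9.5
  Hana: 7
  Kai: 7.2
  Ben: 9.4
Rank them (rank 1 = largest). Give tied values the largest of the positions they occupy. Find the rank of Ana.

Sorted (descending): 9.5, 9.5, 9.4, 8.8, 8.5, 8.4, 7.2, 7, 6.2, 5.8, 3.7, 3.4
The 2 values of 9.5 occupy positions 1–2 → each gets rank 2.
Ana has value 5.8 → rank 10.

10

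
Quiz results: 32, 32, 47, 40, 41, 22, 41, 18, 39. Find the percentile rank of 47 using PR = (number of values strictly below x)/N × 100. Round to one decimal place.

88.9

N = 9.
Strictly below 47: 8. Equal to 47: 1.
PR = 8/9 × 100 = 88.9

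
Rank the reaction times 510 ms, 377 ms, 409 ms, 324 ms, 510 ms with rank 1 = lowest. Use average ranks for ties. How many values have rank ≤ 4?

3

Sorted (ascending): 324, 377, 409, 510, 510
The 2 values of 510 occupy positions 4–5 → average rank (4+5)/2 = 4.5.
Ranks ≤ 4: {1, 2, 3} → 3 values.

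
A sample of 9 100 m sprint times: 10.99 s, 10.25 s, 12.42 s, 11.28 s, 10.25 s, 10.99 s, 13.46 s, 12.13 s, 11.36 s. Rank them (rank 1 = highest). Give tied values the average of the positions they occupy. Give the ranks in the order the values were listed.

6.5, 8.5, 2, 5, 8.5, 6.5, 1, 3, 4

Sorted (descending): 13.46, 12.42, 12.13, 11.36, 11.28, 10.99, 10.99, 10.25, 10.25
The 2 values of 10.99 occupy positions 6–7 → average rank (6+7)/2 = 6.5.
The 2 values of 10.25 occupy positions 8–9 → average rank (8+9)/2 = 8.5.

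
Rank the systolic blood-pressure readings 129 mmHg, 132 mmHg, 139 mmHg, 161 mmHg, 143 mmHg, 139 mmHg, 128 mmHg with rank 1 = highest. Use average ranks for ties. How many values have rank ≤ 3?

2

Sorted (descending): 161, 143, 139, 139, 132, 129, 128
The 2 values of 139 occupy positions 3–4 → average rank (3+4)/2 = 3.5.
Ranks ≤ 3: {1, 2} → 2 values.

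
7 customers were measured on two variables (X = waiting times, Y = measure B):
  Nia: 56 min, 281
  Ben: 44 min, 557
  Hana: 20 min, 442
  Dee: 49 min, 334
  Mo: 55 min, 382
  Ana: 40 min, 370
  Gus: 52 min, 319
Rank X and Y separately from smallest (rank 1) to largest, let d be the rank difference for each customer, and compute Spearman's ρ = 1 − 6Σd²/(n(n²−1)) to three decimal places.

Ranks of variable 1: 7, 3, 1, 4, 6, 2, 5
Ranks of variable 2: 1, 7, 6, 3, 5, 4, 2
d = r₁ − r₂: 6, -4, -5, 1, 1, -2, 3
d²: 36, 16, 25, 1, 1, 4, 9; Σd² = 92
ρ = 1 − 6·92/(7·48) = 1 − 552/336 = -0.643

-0.643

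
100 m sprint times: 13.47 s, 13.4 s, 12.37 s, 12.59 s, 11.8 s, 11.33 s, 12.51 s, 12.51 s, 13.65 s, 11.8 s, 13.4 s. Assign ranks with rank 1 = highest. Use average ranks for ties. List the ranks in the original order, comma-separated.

2, 3.5, 8, 5, 9.5, 11, 6.5, 6.5, 1, 9.5, 3.5

Sorted (descending): 13.65, 13.47, 13.4, 13.4, 12.59, 12.51, 12.51, 12.37, 11.8, 11.8, 11.33
The 2 values of 13.4 occupy positions 3–4 → average rank (3+4)/2 = 3.5.
The 2 values of 12.51 occupy positions 6–7 → average rank (6+7)/2 = 6.5.
The 2 values of 11.8 occupy positions 9–10 → average rank (9+10)/2 = 9.5.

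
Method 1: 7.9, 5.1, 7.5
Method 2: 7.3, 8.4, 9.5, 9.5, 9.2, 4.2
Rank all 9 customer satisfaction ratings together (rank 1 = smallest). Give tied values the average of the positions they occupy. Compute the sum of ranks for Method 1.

Sorted (ascending): 4.2, 5.1, 7.3, 7.5, 7.9, 8.4, 9.2, 9.5, 9.5
The 2 values of 9.5 occupy positions 8–9 → average rank (8+9)/2 = 8.5.
Method 1 values → pooled ranks: 7.9→5, 5.1→2, 7.5→4
Rank sum = 5 + 2 + 4 = 11

11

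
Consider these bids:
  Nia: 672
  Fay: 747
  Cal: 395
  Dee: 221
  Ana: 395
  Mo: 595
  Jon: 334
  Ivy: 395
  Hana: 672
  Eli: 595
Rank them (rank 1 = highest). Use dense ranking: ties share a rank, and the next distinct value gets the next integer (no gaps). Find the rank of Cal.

Sorted (descending): 747, 672, 672, 595, 595, 395, 395, 395, 334, 221
The 2 values of 672 share dense rank 2.
The 2 values of 595 share dense rank 3.
The 3 values of 395 share dense rank 4.
Remaining distinct values take the next consecutive integers.
Cal has value 395 → rank 4.

4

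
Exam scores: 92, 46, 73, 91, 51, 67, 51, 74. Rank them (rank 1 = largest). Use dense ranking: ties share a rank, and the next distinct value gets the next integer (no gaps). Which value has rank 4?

Sorted (descending): 92, 91, 74, 73, 67, 51, 51, 46
The 2 values of 51 share dense rank 6.
Remaining distinct values take the next consecutive integers.
Rank 4 → value 73.

73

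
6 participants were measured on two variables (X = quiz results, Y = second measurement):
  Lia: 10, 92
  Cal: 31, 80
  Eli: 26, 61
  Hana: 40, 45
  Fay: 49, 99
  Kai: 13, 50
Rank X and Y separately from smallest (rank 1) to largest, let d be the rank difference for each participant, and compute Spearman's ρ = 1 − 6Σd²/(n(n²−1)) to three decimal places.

0.086

Ranks of variable 1: 1, 4, 3, 5, 6, 2
Ranks of variable 2: 5, 4, 3, 1, 6, 2
d = r₁ − r₂: -4, 0, 0, 4, 0, 0
d²: 16, 0, 0, 16, 0, 0; Σd² = 32
ρ = 1 − 6·32/(6·35) = 1 − 192/210 = 0.086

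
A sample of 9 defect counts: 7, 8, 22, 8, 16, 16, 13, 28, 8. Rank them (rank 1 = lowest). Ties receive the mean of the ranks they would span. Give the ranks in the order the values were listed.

1, 3, 8, 3, 6.5, 6.5, 5, 9, 3

Sorted (ascending): 7, 8, 8, 8, 13, 16, 16, 22, 28
The 3 values of 8 occupy positions 2–4 → average rank 3.
The 2 values of 16 occupy positions 6–7 → average rank (6+7)/2 = 6.5.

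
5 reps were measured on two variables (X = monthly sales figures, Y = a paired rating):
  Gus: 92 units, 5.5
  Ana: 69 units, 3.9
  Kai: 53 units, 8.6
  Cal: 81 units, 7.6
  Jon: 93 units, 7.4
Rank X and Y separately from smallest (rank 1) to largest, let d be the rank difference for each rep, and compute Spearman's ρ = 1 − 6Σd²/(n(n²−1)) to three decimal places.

-0.300

Ranks of variable 1: 4, 2, 1, 3, 5
Ranks of variable 2: 2, 1, 5, 4, 3
d = r₁ − r₂: 2, 1, -4, -1, 2
d²: 4, 1, 16, 1, 4; Σd² = 26
ρ = 1 − 6·26/(5·24) = 1 − 156/120 = -0.300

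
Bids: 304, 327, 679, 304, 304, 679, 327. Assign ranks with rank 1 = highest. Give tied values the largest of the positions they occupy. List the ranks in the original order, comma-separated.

7, 4, 2, 7, 7, 2, 4

Sorted (descending): 679, 679, 327, 327, 304, 304, 304
The 2 values of 679 occupy positions 1–2 → each gets rank 2.
The 2 values of 327 occupy positions 3–4 → each gets rank 4.
The 3 values of 304 occupy positions 5–7 → each gets rank 7.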